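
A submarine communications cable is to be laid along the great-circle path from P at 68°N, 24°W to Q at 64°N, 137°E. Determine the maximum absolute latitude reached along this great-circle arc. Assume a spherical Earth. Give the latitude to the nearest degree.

The great circle lies in the plane with unit normal n̂ = (p₁ × p₂)/|p₁ × p₂|.
Here n̂_z ≈ +0.073; the vertex latitude is φ_max = arccos|n̂_z| ≈ 85.8°.
Check via Clairaut: cos φ_max = |cos φ₁| · sin C = cos(68.0°)·sin(11.2°) ≈ 0.073, again giving ≈ 85.8°.

≈ 86°N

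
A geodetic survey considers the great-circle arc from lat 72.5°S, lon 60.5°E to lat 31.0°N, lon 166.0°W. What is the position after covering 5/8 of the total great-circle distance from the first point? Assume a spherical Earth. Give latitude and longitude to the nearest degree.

≈ lat 17°S, lon 179°W

Write both endpoints as unit vectors p₁, p₂ with components (cos φ cos λ, cos φ sin λ, sin φ).
The central angle between the endpoints is δ = arccos(p₁·p₂) ≈ 2.303 rad (132.0°).
Interpolate at f = 5/8 with slerp weights a = sin((1−f)δ)/sin δ ≈ 1.022, b = sin(fδ)/sin δ ≈ 1.333.
p = a·p₁ + b·p₂ ≈ (-0.957, -0.009, -0.288); φ = arcsin(p_z) ≈ -16.76°, λ = atan2(p_y, p_x) ≈ -179.47°.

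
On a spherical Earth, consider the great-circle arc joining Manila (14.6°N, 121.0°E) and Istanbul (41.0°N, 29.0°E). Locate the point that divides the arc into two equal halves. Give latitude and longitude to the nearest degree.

≈ (37°N, 82°E)

Write both endpoints as unit vectors p₁, p₂ with components (cos φ cos λ, cos φ sin λ, sin φ).
The central angle between the endpoints is δ = arccos(p₁·p₂) ≈ 1.430 rad (82.0°).
Interpolate at f = 1/2 with slerp weights a = sin((1−f)δ)/sin δ ≈ 0.662, b = sin(fδ)/sin δ ≈ 0.662.
p = a·p₁ + b·p₂ ≈ (0.107, 0.792, 0.601); φ = arcsin(p_z) ≈ 36.97°, λ = atan2(p_y, p_x) ≈ 82.30°.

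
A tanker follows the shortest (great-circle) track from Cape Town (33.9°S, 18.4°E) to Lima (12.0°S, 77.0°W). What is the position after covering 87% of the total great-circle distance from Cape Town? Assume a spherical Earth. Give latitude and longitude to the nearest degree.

Convert each endpoint to a unit vector on the sphere (x = cos φ cos λ, y = cos φ sin λ, z = sin φ).
The central angle between the endpoints is δ = arccos(p₁·p₂) ≈ 1.531 rad (87.7°).
Interpolate at f = 0.87 with slerp weights a = sin((1−f)δ)/sin δ ≈ 0.198, b = sin(fδ)/sin δ ≈ 0.972.
p = a·p₁ + b·p₂ ≈ (0.370, -0.875, -0.313); φ = arcsin(p_z) ≈ -18.21°, λ = atan2(p_y, p_x) ≈ -67.09°.

≈ (18°S, 67°W)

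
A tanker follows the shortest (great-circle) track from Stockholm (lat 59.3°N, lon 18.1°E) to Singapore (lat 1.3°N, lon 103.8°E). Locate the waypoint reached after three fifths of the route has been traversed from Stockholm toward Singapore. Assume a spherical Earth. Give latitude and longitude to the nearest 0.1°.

Write both endpoints as unit vectors p₁, p₂ with components (cos φ cos λ, cos φ sin λ, sin φ).
The central angle between the endpoints is δ = arccos(p₁·p₂) ≈ 1.513 rad (86.7°).
Interpolate at f = 3/5 with slerp weights a = sin((1−f)δ)/sin δ ≈ 0.570, b = sin(fδ)/sin δ ≈ 0.789.
p = a·p₁ + b·p₂ ≈ (0.088, 0.857, 0.508); φ = arcsin(p_z) ≈ 30.53°, λ = atan2(p_y, p_x) ≈ 84.12°.

≈ lat 30.5°N, lon 84.1°E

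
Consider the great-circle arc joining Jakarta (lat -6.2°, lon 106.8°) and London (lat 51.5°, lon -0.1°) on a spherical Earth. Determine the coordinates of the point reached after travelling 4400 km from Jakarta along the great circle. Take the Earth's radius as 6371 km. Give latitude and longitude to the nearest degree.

≈ lat 25°, lon 81°

Convert each endpoint to a unit vector on the sphere (x = cos φ cos λ, y = cos φ sin λ, z = sin φ).
The central angle between the endpoints is δ = arccos(p₁·p₂) ≈ 1.838 rad (105.3°). The total great-circle distance is δ·R ≈ 1.838 × 6371 ≈ 11712 km, so the target fraction is f = 4400/11712 ≈ 0.376.
Interpolate at f ≈ 0.376 with slerp weights a = sin((1−f)δ)/sin δ ≈ 0.946, b = sin(fδ)/sin δ ≈ 0.661.
p = a·p₁ + b·p₂ ≈ (0.140, 0.899, 0.415); φ = arcsin(p_z) ≈ 24.51°, λ = atan2(p_y, p_x) ≈ 81.18°.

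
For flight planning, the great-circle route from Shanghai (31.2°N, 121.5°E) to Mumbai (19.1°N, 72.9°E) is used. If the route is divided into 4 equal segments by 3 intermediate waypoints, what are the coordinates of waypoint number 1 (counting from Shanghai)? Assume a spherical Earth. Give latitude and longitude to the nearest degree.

Convert each endpoint to a unit vector on the sphere (x = cos φ cos λ, y = cos φ sin λ, z = sin φ).
The central angle between the endpoints is δ = arccos(p₁·p₂) ≈ 0.790 rad (45.2°).
Interpolate at f = 1/4 with slerp weights a = sin((1−f)δ)/sin δ ≈ 0.786, b = sin(fδ)/sin δ ≈ 0.276.
p = a·p₁ + b·p₂ ≈ (-0.275, 0.823, 0.498); φ = arcsin(p_z) ≈ 29.84°, λ = atan2(p_y, p_x) ≈ 108.46°.

≈ 30°N, 108°E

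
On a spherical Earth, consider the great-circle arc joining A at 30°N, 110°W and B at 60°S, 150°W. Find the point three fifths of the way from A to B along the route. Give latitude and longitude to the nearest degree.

≈ 25°S, 127°W

The haversine formula gives a central angle δ ≈ 1.672 rad (95.8°) between the endpoints.
Interpolate at f = 3/5 with slerp weights a = sin((1−f)δ)/sin δ ≈ 0.623, b = sin(fδ)/sin δ ≈ 0.848.
p = a·p₁ + b·p₂ ≈ (-0.552, -0.719, -0.422); φ = arcsin(p_z) ≈ -24.99°, λ = atan2(p_y, p_x) ≈ -127.49°.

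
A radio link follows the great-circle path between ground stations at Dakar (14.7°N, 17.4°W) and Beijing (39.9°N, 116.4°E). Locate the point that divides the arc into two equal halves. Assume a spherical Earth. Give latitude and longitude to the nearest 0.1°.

The haversine formula gives a central angle δ ≈ 1.929 rad (110.5°) between the endpoints.
Interpolate at f = 1/2 with slerp weights a = sin((1−f)δ)/sin δ ≈ 0.878, b = sin(fδ)/sin δ ≈ 0.878.
p = a·p₁ + b·p₂ ≈ (0.511, 0.349, 0.786); φ = arcsin(p_z) ≈ 51.78°, λ = atan2(p_y, p_x) ≈ 34.36°.

≈ 51.8°N, 34.4°E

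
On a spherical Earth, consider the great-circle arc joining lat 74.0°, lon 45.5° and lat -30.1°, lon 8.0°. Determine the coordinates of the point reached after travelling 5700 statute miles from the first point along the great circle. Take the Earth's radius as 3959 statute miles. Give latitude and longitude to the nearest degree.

≈ lat -6°, lon 12°

Convert each endpoint to a unit vector on the sphere (x = cos φ cos λ, y = cos φ sin λ, z = sin φ).
The central angle between the endpoints is δ = arccos(p₁·p₂) ≈ 1.868 rad (107.0°). The total great-circle distance is δ·R ≈ 1.868 × 3959 ≈ 7396 mi, so the target fraction is f = 5700/7396 ≈ 0.771.
Interpolate at f ≈ 0.771 with slerp weights a = sin((1−f)δ)/sin δ ≈ 0.434, b = sin(fδ)/sin δ ≈ 1.037.
p = a·p₁ + b·p₂ ≈ (0.972, 0.210, -0.102); φ = arcsin(p_z) ≈ -5.88°, λ = atan2(p_y, p_x) ≈ 12.20°.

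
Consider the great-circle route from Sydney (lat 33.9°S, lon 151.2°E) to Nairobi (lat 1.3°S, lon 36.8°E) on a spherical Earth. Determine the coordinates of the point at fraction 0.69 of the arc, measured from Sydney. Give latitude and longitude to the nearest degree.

≈ lat 21°S, lon 65°E

From cos δ = sin φ₁ sin φ₂ + cos φ₁ cos φ₂ cos Δλ, the central angle is δ ≈ 1.907 rad (109.3°).
Interpolate at f = 0.69 with slerp weights a = sin((1−f)δ)/sin δ ≈ 0.591, b = sin(fδ)/sin δ ≈ 1.025.
p = a·p₁ + b·p₂ ≈ (0.391, 0.850, -0.353); φ = arcsin(p_z) ≈ -20.65°, λ = atan2(p_y, p_x) ≈ 65.29°.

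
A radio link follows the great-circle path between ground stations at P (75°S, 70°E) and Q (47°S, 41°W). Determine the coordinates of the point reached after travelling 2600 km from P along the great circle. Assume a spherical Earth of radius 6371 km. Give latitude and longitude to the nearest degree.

From cos δ = sin φ₁ sin φ₂ + cos φ₁ cos φ₂ cos Δλ, the central angle is δ ≈ 0.872 rad (50.0°). The total great-circle distance is δ·R ≈ 0.872 × 6371 ≈ 5557 km, so the target fraction is f = 2600/5557 ≈ 0.468.
Interpolate at f ≈ 0.468 with slerp weights a = sin((1−f)δ)/sin δ ≈ 0.585, b = sin(fδ)/sin δ ≈ 0.518.
p = a·p₁ + b·p₂ ≈ (0.319, -0.090, -0.944); φ = arcsin(p_z) ≈ -70.68°, λ = atan2(p_y, p_x) ≈ -15.73°.

≈ (71°S, 16°W)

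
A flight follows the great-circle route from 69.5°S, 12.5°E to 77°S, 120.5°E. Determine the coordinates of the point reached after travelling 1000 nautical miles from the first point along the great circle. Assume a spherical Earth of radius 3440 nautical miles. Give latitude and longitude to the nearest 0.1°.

≈ 80.5°S, 66.2°E

From cos δ = sin φ₁ sin φ₂ + cos φ₁ cos φ₂ cos Δλ, the central angle is δ ≈ 0.477 rad (27.3°). The total great-circle distance is δ·R ≈ 0.477 × 3440 ≈ 1641 nmi, so the target fraction is f = 1000/1641 ≈ 0.609.
Interpolate at f ≈ 0.609 with slerp weights a = sin((1−f)δ)/sin δ ≈ 0.404, b = sin(fδ)/sin δ ≈ 0.624.
p = a·p₁ + b·p₂ ≈ (0.067, 0.152, -0.986); φ = arcsin(p_z) ≈ -80.47°, λ = atan2(p_y, p_x) ≈ 66.24°.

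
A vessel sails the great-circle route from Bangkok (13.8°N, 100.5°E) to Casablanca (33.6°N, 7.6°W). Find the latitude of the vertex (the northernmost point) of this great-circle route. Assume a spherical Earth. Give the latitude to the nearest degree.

The great circle lies in the plane with unit normal n̂ = (p₁ × p₂)/|p₁ × p₂|.
Here n̂_z ≈ -0.774; the vertex latitude is φ_max = arccos|n̂_z| ≈ 39.3°.
Check via Clairaut: cos φ_max = |cos φ₁| · sin C = cos(13.8°)·sin(52.9°) ≈ 0.774, again giving ≈ 39.3°.

≈ 39°N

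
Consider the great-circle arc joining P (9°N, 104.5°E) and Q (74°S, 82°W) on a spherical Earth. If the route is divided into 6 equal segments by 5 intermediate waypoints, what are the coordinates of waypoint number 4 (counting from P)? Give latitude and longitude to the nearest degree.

≈ (68°S, 110°E)

Convert each endpoint to a unit vector on the sphere (x = cos φ cos λ, y = cos φ sin λ, z = sin φ).
The central angle between the endpoints is δ = arccos(p₁·p₂) ≈ 2.005 rad (114.9°).
Interpolate at f = 4/6 with slerp weights a = sin((1−f)δ)/sin δ ≈ 0.683, b = sin(fδ)/sin δ ≈ 1.072.
p = a·p₁ + b·p₂ ≈ (-0.128, 0.361, -0.924); φ = arcsin(p_z) ≈ -67.51°, λ = atan2(p_y, p_x) ≈ 109.52°.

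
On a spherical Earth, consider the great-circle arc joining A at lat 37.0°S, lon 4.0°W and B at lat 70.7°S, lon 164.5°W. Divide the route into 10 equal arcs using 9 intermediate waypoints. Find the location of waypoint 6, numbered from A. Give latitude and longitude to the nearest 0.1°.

Write both endpoints as unit vectors p₁, p₂ with components (cos φ cos λ, cos φ sin λ, sin φ).
The central angle between the endpoints is δ = arccos(p₁·p₂) ≈ 1.246 rad (71.4°).
Interpolate at f = 6/10 with slerp weights a = sin((1−f)δ)/sin δ ≈ 0.504, b = sin(fδ)/sin δ ≈ 0.717.
p = a·p₁ + b·p₂ ≈ (0.173, -0.091, -0.981); φ = arcsin(p_z) ≈ -78.70°, λ = atan2(p_y, p_x) ≈ -27.82°.

≈ lat 78.7°S, lon 27.8°W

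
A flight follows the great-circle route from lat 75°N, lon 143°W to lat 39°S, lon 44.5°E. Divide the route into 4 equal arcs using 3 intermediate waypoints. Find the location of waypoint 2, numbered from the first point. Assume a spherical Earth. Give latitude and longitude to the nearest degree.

≈ lat 33°N, lon 48°E

Convert each endpoint to a unit vector on the sphere (x = cos φ cos λ, y = cos φ sin λ, z = sin φ).
The central angle between the endpoints is δ = arccos(p₁·p₂) ≈ 2.510 rad (143.8°).
Interpolate at f = 2/4 with slerp weights a = sin((1−f)δ)/sin δ ≈ 1.611, b = sin(fδ)/sin δ ≈ 1.611.
p = a·p₁ + b·p₂ ≈ (0.560, 0.627, 0.542); φ = arcsin(p_z) ≈ 32.83°, λ = atan2(p_y, p_x) ≈ 48.21°.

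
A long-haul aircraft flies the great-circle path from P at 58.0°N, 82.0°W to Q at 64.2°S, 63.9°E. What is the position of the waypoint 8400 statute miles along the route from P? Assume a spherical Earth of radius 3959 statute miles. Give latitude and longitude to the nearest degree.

Convert each endpoint to a unit vector on the sphere (x = cos φ cos λ, y = cos φ sin λ, z = sin φ).
The central angle between the endpoints is δ = arccos(p₁·p₂) ≈ 2.839 rad (162.6°). The total great-circle distance is δ·R ≈ 2.839 × 3959 ≈ 11239 mi, so the target fraction is f = 8400/11239 ≈ 0.747.
Interpolate at f ≈ 0.747 with slerp weights a = sin((1−f)δ)/sin δ ≈ 2.203, b = sin(fδ)/sin δ ≈ 2.857.
p = a·p₁ + b·p₂ ≈ (0.710, -0.040, -0.704); φ = arcsin(p_z) ≈ -44.71°, λ = atan2(p_y, p_x) ≈ -3.20°.

≈ 45°S, 3°W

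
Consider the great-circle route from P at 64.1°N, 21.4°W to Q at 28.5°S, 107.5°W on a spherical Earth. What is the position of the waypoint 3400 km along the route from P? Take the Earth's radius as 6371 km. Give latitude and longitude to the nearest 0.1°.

≈ 45.3°N, 65.3°W

The haversine formula gives a central angle δ ≈ 1.986 rad (113.8°) between the endpoints. The total great-circle distance is δ·R ≈ 1.986 × 6371 ≈ 12651 km, so the target fraction is f = 3400/12651 ≈ 0.269.
Interpolate at f ≈ 0.269 with slerp weights a = sin((1−f)δ)/sin δ ≈ 1.085, b = sin(fδ)/sin δ ≈ 0.556.
p = a·p₁ + b·p₂ ≈ (0.294, -0.639, 0.711); φ = arcsin(p_z) ≈ 45.30°, λ = atan2(p_y, p_x) ≈ -65.26°.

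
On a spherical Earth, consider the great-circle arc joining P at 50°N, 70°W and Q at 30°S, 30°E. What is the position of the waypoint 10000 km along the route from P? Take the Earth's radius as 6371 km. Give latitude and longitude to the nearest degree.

≈ 9°S, 9°E

Write both endpoints as unit vectors p₁, p₂ with components (cos φ cos λ, cos φ sin λ, sin φ).
The central angle between the endpoints is δ = arccos(p₁·p₂) ≈ 2.071 rad (118.7°). The total great-circle distance is δ·R ≈ 2.071 × 6371 ≈ 13195 km, so the target fraction is f = 10000/13195 ≈ 0.758.
Interpolate at f ≈ 0.758 with slerp weights a = sin((1−f)δ)/sin δ ≈ 0.548, b = sin(fδ)/sin δ ≈ 1.140.
p = a·p₁ + b·p₂ ≈ (0.975, 0.163, -0.150); φ = arcsin(p_z) ≈ -8.64°, λ = atan2(p_y, p_x) ≈ 9.46°.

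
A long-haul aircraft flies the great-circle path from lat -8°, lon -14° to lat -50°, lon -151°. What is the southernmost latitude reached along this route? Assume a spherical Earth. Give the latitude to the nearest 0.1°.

≈ -62.3°

The great circle lies in the plane with unit normal n̂ = (p₁ × p₂)/|p₁ × p₂|.
Here n̂_z ≈ -0.465; the vertex latitude is φ_max = arccos|n̂_z| ≈ 62.3°.
Check via Clairaut: cos φ_max = |cos φ₁| · sin C = cos(8.0°)·sin(152.0°) ≈ 0.465, again giving ≈ 62.3°.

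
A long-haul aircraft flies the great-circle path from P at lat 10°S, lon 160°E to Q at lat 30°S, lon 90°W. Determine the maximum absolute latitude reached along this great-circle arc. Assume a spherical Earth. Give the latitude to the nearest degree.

≈ 35°S

The great circle lies in the plane with unit normal n̂ = (p₁ × p₂)/|p₁ × p₂|.
Here n̂_z ≈ +0.819; the vertex latitude is φ_max = arccos|n̂_z| ≈ 35.0°.
Check via Clairaut: cos φ_max = |cos φ₁| · sin C = cos(10.0°)·sin(123.8°) ≈ 0.819, again giving ≈ 35.0°.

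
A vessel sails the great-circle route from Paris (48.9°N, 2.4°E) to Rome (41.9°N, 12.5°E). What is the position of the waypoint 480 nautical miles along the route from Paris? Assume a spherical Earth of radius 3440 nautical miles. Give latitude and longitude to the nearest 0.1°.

From cos δ = sin φ₁ sin φ₂ + cos φ₁ cos φ₂ cos Δλ, the central angle is δ ≈ 0.174 rad (9.9°). The total great-circle distance is δ·R ≈ 0.174 × 3440 ≈ 597 nmi, so the target fraction is f = 480/597 ≈ 0.804.
Interpolate at f ≈ 0.804 with slerp weights a = sin((1−f)δ)/sin δ ≈ 0.197, b = sin(fδ)/sin δ ≈ 0.805.
p = a·p₁ + b·p₂ ≈ (0.715, 0.135, 0.686); φ = arcsin(p_z) ≈ 43.34°, λ = atan2(p_y, p_x) ≈ 10.71°.

≈ (43.3°N, 10.7°E)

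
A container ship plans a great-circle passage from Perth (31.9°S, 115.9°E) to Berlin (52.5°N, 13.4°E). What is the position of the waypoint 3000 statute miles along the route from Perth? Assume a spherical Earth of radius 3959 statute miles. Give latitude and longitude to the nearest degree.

Convert each endpoint to a unit vector on the sphere (x = cos φ cos λ, y = cos φ sin λ, z = sin φ).
The central angle between the endpoints is δ = arccos(p₁·p₂) ≈ 2.131 rad (122.1°). The total great-circle distance is δ·R ≈ 2.131 × 3959 ≈ 8435 mi, so the target fraction is f = 3000/8435 ≈ 0.356.
Interpolate at f ≈ 0.356 with slerp weights a = sin((1−f)δ)/sin δ ≈ 1.157, b = sin(fδ)/sin δ ≈ 0.811.
p = a·p₁ + b·p₂ ≈ (0.051, 0.998, 0.032); φ = arcsin(p_z) ≈ 1.84°, λ = atan2(p_y, p_x) ≈ 87.06°.

≈ 2°N, 87°E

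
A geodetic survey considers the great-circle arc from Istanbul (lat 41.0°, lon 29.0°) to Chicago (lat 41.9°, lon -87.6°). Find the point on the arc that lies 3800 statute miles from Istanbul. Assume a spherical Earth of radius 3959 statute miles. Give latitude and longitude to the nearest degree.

The haversine formula gives a central angle δ ≈ 1.383 rad (79.2°) between the endpoints. The total great-circle distance is δ·R ≈ 1.383 × 3959 ≈ 5476 mi, so the target fraction is f = 3800/5476 ≈ 0.694.
Interpolate at f ≈ 0.694 with slerp weights a = sin((1−f)δ)/sin δ ≈ 0.418, b = sin(fδ)/sin δ ≈ 0.834.
p = a·p₁ + b·p₂ ≈ (0.302, -0.467, 0.831); φ = arcsin(p_z) ≈ 56.21°, λ = atan2(p_y, p_x) ≈ -57.12°.

≈ lat 56°, lon -57°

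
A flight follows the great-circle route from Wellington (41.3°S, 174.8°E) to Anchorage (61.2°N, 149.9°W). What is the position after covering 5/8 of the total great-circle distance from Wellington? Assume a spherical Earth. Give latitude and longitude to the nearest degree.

≈ 23°N, 168°W

From cos δ = sin φ₁ sin φ₂ + cos φ₁ cos φ₂ cos Δλ, the central angle is δ ≈ 1.858 rad (106.4°).
Interpolate at f = 5/8 with slerp weights a = sin((1−f)δ)/sin δ ≈ 0.669, b = sin(fδ)/sin δ ≈ 0.956.
p = a·p₁ + b·p₂ ≈ (-0.899, -0.185, 0.396); φ = arcsin(p_z) ≈ 23.36°, λ = atan2(p_y, p_x) ≈ -168.34°.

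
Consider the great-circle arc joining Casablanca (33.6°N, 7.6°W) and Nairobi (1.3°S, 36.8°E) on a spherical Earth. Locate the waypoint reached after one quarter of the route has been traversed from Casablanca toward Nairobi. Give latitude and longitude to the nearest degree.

≈ 26°N, 5°E

Write both endpoints as unit vectors p₁, p₂ with components (cos φ cos λ, cos φ sin λ, sin φ).
The central angle between the endpoints is δ = arccos(p₁·p₂) ≈ 0.949 rad (54.4°).
Interpolate at f = 1/4 with slerp weights a = sin((1−f)δ)/sin δ ≈ 0.804, b = sin(fδ)/sin δ ≈ 0.289.
p = a·p₁ + b·p₂ ≈ (0.895, 0.085, 0.438); φ = arcsin(p_z) ≈ 25.98°, λ = atan2(p_y, p_x) ≈ 5.40°.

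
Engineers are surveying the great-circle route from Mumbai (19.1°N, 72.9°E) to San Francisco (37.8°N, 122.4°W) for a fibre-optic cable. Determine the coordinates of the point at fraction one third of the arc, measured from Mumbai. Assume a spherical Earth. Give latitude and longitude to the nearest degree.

≈ 58°N, 90°E

From cos δ = sin φ₁ sin φ₂ + cos φ₁ cos φ₂ cos Δλ, the central angle is δ ≈ 2.117 rad (121.3°).
Interpolate at f = 1/3 with slerp weights a = sin((1−f)δ)/sin δ ≈ 1.156, b = sin(fδ)/sin δ ≈ 0.759.
p = a·p₁ + b·p₂ ≈ (-0.000, 0.537, 0.843); φ = arcsin(p_z) ≈ 57.50°, λ = atan2(p_y, p_x) ≈ 90.03°.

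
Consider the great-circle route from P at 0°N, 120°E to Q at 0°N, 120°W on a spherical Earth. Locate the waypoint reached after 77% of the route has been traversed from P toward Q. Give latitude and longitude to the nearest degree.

The haversine formula gives a central angle δ ≈ 2.094 rad (120.0°) between the endpoints.
Interpolate at f = 0.77 with slerp weights a = sin((1−f)δ)/sin δ ≈ 0.535, b = sin(fδ)/sin δ ≈ 1.154.
p = a·p₁ + b·p₂ ≈ (-0.844, -0.536, 0.000); φ = arcsin(p_z) ≈ 0.00°, λ = atan2(p_y, p_x) ≈ -147.60°.

≈ 0°N, 148°W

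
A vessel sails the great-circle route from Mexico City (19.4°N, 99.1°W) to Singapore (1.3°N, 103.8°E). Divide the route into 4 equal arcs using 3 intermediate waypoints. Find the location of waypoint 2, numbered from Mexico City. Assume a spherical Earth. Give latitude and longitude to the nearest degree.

≈ (42°N, 174°E)

Write both endpoints as unit vectors p₁, p₂ with components (cos φ cos λ, cos φ sin λ, sin φ).
The central angle between the endpoints is δ = arccos(p₁·p₂) ≈ 2.608 rad (149.4°).
Interpolate at f = 2/4 with slerp weights a = sin((1−f)δ)/sin δ ≈ 1.897, b = sin(fδ)/sin δ ≈ 1.897.
p = a·p₁ + b·p₂ ≈ (-0.736, 0.075, 0.673); φ = arcsin(p_z) ≈ 42.32°, λ = atan2(p_y, p_x) ≈ 174.18°.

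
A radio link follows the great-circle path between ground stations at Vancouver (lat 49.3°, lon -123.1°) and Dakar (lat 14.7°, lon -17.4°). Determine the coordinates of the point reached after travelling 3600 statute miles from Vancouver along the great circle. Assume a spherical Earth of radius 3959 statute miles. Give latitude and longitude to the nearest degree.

Convert each endpoint to a unit vector on the sphere (x = cos φ cos λ, y = cos φ sin λ, z = sin φ).
The central angle between the endpoints is δ = arccos(p₁·p₂) ≈ 1.549 rad (88.8°). The total great-circle distance is δ·R ≈ 1.549 × 3959 ≈ 6133 mi, so the target fraction is f = 3600/6133 ≈ 0.587.
Interpolate at f ≈ 0.587 with slerp weights a = sin((1−f)δ)/sin δ ≈ 0.597, b = sin(fδ)/sin δ ≈ 0.789.
p = a·p₁ + b·p₂ ≈ (0.516, -0.555, 0.653); φ = arcsin(p_z) ≈ 40.77°, λ = atan2(p_y, p_x) ≈ -47.07°.

≈ lat 41°, lon -47°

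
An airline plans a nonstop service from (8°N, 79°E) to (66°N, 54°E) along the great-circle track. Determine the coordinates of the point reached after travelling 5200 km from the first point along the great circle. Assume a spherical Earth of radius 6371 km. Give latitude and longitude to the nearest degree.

≈ (53°N, 65°E)

From cos δ = sin φ₁ sin φ₂ + cos φ₁ cos φ₂ cos Δλ, the central angle is δ ≈ 1.056 rad (60.5°). The total great-circle distance is δ·R ≈ 1.056 × 6371 ≈ 6729 km, so the target fraction is f = 5200/6729 ≈ 0.773.
Interpolate at f ≈ 0.773 with slerp weights a = sin((1−f)δ)/sin δ ≈ 0.273, b = sin(fδ)/sin δ ≈ 0.837.
p = a·p₁ + b·p₂ ≈ (0.252, 0.541, 0.803); φ = arcsin(p_z) ≈ 53.38°, λ = atan2(p_y, p_x) ≈ 65.04°.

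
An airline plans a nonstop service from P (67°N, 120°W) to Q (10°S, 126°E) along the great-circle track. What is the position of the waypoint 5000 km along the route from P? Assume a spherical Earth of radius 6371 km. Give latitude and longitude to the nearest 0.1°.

Convert each endpoint to a unit vector on the sphere (x = cos φ cos λ, y = cos φ sin λ, z = sin φ).
The central angle between the endpoints is δ = arccos(p₁·p₂) ≈ 1.893 rad (108.4°). The total great-circle distance is δ·R ≈ 1.893 × 6371 ≈ 12058 km, so the target fraction is f = 5000/12058 ≈ 0.415.
Interpolate at f ≈ 0.415 with slerp weights a = sin((1−f)δ)/sin δ ≈ 0.943, b = sin(fδ)/sin δ ≈ 0.745.
p = a·p₁ + b·p₂ ≈ (-0.615, 0.274, 0.739); φ = arcsin(p_z) ≈ 47.63°, λ = atan2(p_y, p_x) ≈ 155.97°.

≈ (47.6°N, 156.0°E)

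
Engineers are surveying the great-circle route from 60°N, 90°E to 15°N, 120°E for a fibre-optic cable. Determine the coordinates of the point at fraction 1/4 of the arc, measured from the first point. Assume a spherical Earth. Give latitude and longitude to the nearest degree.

≈ 50°N, 102°E

The haversine formula gives a central angle δ ≈ 0.873 rad (50.0°) between the endpoints.
Interpolate at f = 1/4 with slerp weights a = sin((1−f)δ)/sin δ ≈ 0.795, b = sin(fδ)/sin δ ≈ 0.283.
p = a·p₁ + b·p₂ ≈ (-0.136, 0.634, 0.761); φ = arcsin(p_z) ≈ 49.59°, λ = atan2(p_y, p_x) ≈ 102.15°.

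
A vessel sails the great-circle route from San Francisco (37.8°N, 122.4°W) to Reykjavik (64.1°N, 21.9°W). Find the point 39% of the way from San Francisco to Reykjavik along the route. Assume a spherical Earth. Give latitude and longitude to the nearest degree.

≈ (57°N, 101°W)

The haversine formula gives a central angle δ ≈ 1.060 rad (60.8°) between the endpoints.
Interpolate at f = 0.39 with slerp weights a = sin((1−f)δ)/sin δ ≈ 0.691, b = sin(fδ)/sin δ ≈ 0.461.
p = a·p₁ + b·p₂ ≈ (-0.106, -0.536, 0.838); φ = arcsin(p_z) ≈ 56.89°, λ = atan2(p_y, p_x) ≈ -101.17°.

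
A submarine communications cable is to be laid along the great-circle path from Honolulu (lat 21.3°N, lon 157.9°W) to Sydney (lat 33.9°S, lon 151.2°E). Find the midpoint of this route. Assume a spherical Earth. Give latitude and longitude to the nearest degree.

The haversine formula gives a central angle δ ≈ 1.282 rad (73.4°) between the endpoints.
Interpolate at f = 1/2 with slerp weights a = sin((1−f)δ)/sin δ ≈ 0.624, b = sin(fδ)/sin δ ≈ 0.624.
p = a·p₁ + b·p₂ ≈ (-0.992, 0.031, -0.121); φ = arcsin(p_z) ≈ -6.97°, λ = atan2(p_y, p_x) ≈ 178.22°.

≈ lat 7°S, lon 178°E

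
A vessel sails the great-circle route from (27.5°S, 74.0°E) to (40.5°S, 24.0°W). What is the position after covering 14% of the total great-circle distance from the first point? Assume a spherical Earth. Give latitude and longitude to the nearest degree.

The haversine formula gives a central angle δ ≈ 1.363 rad (78.1°) between the endpoints.
Interpolate at f = 0.14 with slerp weights a = sin((1−f)δ)/sin δ ≈ 0.942, b = sin(fδ)/sin δ ≈ 0.194.
p = a·p₁ + b·p₂ ≈ (0.365, 0.743, -0.561); φ = arcsin(p_z) ≈ -34.11°, λ = atan2(p_y, p_x) ≈ 63.84°.

≈ (34°S, 64°E)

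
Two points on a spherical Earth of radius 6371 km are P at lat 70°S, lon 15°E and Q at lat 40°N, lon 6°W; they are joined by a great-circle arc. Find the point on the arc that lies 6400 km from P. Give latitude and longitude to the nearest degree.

The haversine formula gives a central angle δ ≈ 1.938 rad (111.1°) between the endpoints. The total great-circle distance is δ·R ≈ 1.938 × 6371 ≈ 12350 km, so the target fraction is f = 6400/12350 ≈ 0.518.
Interpolate at f ≈ 0.518 with slerp weights a = sin((1−f)δ)/sin δ ≈ 0.862, b = sin(fδ)/sin δ ≈ 0.904.
p = a·p₁ + b·p₂ ≈ (0.974, 0.004, -0.228); φ = arcsin(p_z) ≈ -13.19°, λ = atan2(p_y, p_x) ≈ 0.23°.

≈ lat 13°S, lon 0°E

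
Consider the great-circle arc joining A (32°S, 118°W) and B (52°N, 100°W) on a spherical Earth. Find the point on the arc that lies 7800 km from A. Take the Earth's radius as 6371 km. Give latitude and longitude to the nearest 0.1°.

≈ (37.1°N, 105.0°W)

Write both endpoints as unit vectors p₁, p₂ with components (cos φ cos λ, cos φ sin λ, sin φ).
The central angle between the endpoints is δ = arccos(p₁·p₂) ≈ 1.492 rad (85.5°). The total great-circle distance is δ·R ≈ 1.492 × 6371 ≈ 9504 km, so the target fraction is f = 7800/9504 ≈ 0.821.
Interpolate at f ≈ 0.821 with slerp weights a = sin((1−f)δ)/sin δ ≈ 0.265, b = sin(fδ)/sin δ ≈ 0.944.
p = a·p₁ + b·p₂ ≈ (-0.206, -0.771, 0.603); φ = arcsin(p_z) ≈ 37.09°, λ = atan2(p_y, p_x) ≈ -105.00°.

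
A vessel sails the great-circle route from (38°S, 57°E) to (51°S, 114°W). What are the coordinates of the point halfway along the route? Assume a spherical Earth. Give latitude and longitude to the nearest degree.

≈ (82°S, 26°E)

From cos δ = sin φ₁ sin φ₂ + cos φ₁ cos φ₂ cos Δλ, the central angle is δ ≈ 1.582 rad (90.7°).
Interpolate at f = 1/2 with slerp weights a = sin((1−f)δ)/sin δ ≈ 0.711, b = sin(fδ)/sin δ ≈ 0.711.
p = a·p₁ + b·p₂ ≈ (0.123, 0.061, -0.990); φ = arcsin(p_z) ≈ -82.10°, λ = atan2(p_y, p_x) ≈ 26.40°.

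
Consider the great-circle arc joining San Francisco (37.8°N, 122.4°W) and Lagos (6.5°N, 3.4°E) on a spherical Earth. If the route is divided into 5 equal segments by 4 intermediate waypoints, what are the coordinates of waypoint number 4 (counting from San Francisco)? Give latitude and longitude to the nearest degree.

≈ 22°N, 13°W

From cos δ = sin φ₁ sin φ₂ + cos φ₁ cos φ₂ cos Δλ, the central angle is δ ≈ 1.971 rad (112.9°).
Interpolate at f = 4/5 with slerp weights a = sin((1−f)δ)/sin δ ≈ 0.417, b = sin(fδ)/sin δ ≈ 1.086.
p = a·p₁ + b·p₂ ≈ (0.900, -0.214, 0.379); φ = arcsin(p_z) ≈ 22.25°, λ = atan2(p_y, p_x) ≈ -13.39°.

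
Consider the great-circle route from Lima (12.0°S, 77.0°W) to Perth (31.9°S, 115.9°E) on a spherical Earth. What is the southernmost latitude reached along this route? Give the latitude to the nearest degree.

The great circle lies in the plane with unit normal n̂ = (p₁ × p₂)/|p₁ × p₂|.
Here n̂_z ≈ -0.259; the vertex latitude is φ_max = arccos|n̂_z| ≈ 75.0°.
Check via Clairaut: cos φ_max = |cos φ₁| · sin C = cos(12.0°)·sin(164.6°) ≈ 0.259, again giving ≈ 75.0°.

≈ 75°S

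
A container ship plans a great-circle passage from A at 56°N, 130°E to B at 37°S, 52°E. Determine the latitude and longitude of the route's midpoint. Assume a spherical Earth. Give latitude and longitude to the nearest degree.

≈ 12°N, 83°E

Convert each endpoint to a unit vector on the sphere (x = cos φ cos λ, y = cos φ sin λ, z = sin φ).
The central angle between the endpoints is δ = arccos(p₁·p₂) ≈ 1.989 rad (114.0°).
Interpolate at f = 1/2 with slerp weights a = sin((1−f)δ)/sin δ ≈ 0.918, b = sin(fδ)/sin δ ≈ 0.918.
p = a·p₁ + b·p₂ ≈ (0.121, 0.970, 0.208); φ = arcsin(p_z) ≈ 12.03°, λ = atan2(p_y, p_x) ≈ 82.87°.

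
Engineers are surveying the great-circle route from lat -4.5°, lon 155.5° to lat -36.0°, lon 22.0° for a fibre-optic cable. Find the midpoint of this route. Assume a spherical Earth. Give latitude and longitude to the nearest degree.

≈ lat -42°, lon 102°

From cos δ = sin φ₁ sin φ₂ + cos φ₁ cos φ₂ cos Δλ, the central angle is δ ≈ 2.105 rad (120.6°).
Interpolate at f = 1/2 with slerp weights a = sin((1−f)δ)/sin δ ≈ 1.009, b = sin(fδ)/sin δ ≈ 1.009.
p = a·p₁ + b·p₂ ≈ (-0.158, 0.723, -0.672); φ = arcsin(p_z) ≈ -42.25°, λ = atan2(p_y, p_x) ≈ 102.36°.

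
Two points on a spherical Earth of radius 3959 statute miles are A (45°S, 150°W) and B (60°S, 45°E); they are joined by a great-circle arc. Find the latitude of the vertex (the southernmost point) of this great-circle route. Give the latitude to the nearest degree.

≈ 85°S

The great circle lies in the plane with unit normal n̂ = (p₁ × p₂)/|p₁ × p₂|.
Here n̂_z ≈ -0.095; the vertex latitude is φ_max = arccos|n̂_z| ≈ 84.5°.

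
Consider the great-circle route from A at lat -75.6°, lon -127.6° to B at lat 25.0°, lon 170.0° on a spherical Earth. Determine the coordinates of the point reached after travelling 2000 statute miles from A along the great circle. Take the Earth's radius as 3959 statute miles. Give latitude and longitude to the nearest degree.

Convert each endpoint to a unit vector on the sphere (x = cos φ cos λ, y = cos φ sin λ, z = sin φ).
The central angle between the endpoints is δ = arccos(p₁·p₂) ≈ 1.881 rad (107.8°). The total great-circle distance is δ·R ≈ 1.881 × 3959 ≈ 7445 mi, so the target fraction is f = 2000/7445 ≈ 0.269.
Interpolate at f ≈ 0.269 with slerp weights a = sin((1−f)δ)/sin δ ≈ 1.030, b = sin(fδ)/sin δ ≈ 0.508.
p = a·p₁ + b·p₂ ≈ (-0.610, -0.123, -0.783); φ = arcsin(p_z) ≈ -51.53°, λ = atan2(p_y, p_x) ≈ -168.60°.

≈ lat -52°, lon -169°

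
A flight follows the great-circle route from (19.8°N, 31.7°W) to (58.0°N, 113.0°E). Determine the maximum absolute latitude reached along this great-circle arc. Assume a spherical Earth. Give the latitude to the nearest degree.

≈ 73°N

The great circle lies in the plane with unit normal n̂ = (p₁ × p₂)/|p₁ × p₂|.
Here n̂_z ≈ +0.290; the vertex latitude is φ_max = arccos|n̂_z| ≈ 73.1°.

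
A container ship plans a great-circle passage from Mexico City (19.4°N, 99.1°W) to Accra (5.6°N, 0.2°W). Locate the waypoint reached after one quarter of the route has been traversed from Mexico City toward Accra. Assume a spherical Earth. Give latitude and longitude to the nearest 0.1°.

≈ 21.0°N, 73.4°W

Convert each endpoint to a unit vector on the sphere (x = cos φ cos λ, y = cos φ sin λ, z = sin φ).
The central angle between the endpoints is δ = arccos(p₁·p₂) ≈ 1.684 rad (96.5°).
Interpolate at f = 1/4 with slerp weights a = sin((1−f)δ)/sin δ ≈ 0.959, b = sin(fδ)/sin δ ≈ 0.411.
p = a·p₁ + b·p₂ ≈ (0.266, -0.895, 0.359); φ = arcsin(p_z) ≈ 21.02°, λ = atan2(p_y, p_x) ≈ -73.43°.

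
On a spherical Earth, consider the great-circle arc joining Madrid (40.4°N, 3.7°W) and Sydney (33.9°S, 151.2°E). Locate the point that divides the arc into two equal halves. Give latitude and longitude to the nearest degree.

≈ 14°N, 85°E

Write both endpoints as unit vectors p₁, p₂ with components (cos φ cos λ, cos φ sin λ, sin φ).
The central angle between the endpoints is δ = arccos(p₁·p₂) ≈ 2.776 rad (159.0°).
Interpolate at f = 1/2 with slerp weights a = sin((1−f)δ)/sin δ ≈ 2.750, b = sin(fδ)/sin δ ≈ 2.750.
p = a·p₁ + b·p₂ ≈ (0.090, 0.964, 0.249); φ = arcsin(p_z) ≈ 14.39°, λ = atan2(p_y, p_x) ≈ 84.69°.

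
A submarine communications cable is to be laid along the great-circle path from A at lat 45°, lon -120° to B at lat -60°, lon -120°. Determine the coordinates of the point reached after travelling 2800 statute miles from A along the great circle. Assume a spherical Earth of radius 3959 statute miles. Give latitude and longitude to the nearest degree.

≈ lat 4°, lon -120°

Convert each endpoint to a unit vector on the sphere (x = cos φ cos λ, y = cos φ sin λ, z = sin φ).
The central angle between the endpoints is δ = arccos(p₁·p₂) ≈ 1.833 rad (105.0°). The total great-circle distance is δ·R ≈ 1.833 × 3959 ≈ 7255 mi, so the target fraction is f = 2800/7255 ≈ 0.386.
Interpolate at f ≈ 0.386 with slerp weights a = sin((1−f)δ)/sin δ ≈ 0.934, b = sin(fδ)/sin δ ≈ 0.673.
p = a·p₁ + b·p₂ ≈ (-0.498, -0.863, 0.078); φ = arcsin(p_z) ≈ 4.48°, λ = atan2(p_y, p_x) ≈ -120.00°.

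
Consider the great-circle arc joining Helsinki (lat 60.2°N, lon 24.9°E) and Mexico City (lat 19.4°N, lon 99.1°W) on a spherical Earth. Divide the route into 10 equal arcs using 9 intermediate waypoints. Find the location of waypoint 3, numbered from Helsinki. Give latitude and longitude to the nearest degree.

≈ lat 66°N, lon 35°W

From cos δ = sin φ₁ sin φ₂ + cos φ₁ cos φ₂ cos Δλ, the central angle is δ ≈ 1.545 rad (88.5°).
Interpolate at f = 3/10 with slerp weights a = sin((1−f)δ)/sin δ ≈ 0.883, b = sin(fδ)/sin δ ≈ 0.447.
p = a·p₁ + b·p₂ ≈ (0.331, -0.232, 0.915); φ = arcsin(p_z) ≈ 66.15°, λ = atan2(p_y, p_x) ≈ -34.97°.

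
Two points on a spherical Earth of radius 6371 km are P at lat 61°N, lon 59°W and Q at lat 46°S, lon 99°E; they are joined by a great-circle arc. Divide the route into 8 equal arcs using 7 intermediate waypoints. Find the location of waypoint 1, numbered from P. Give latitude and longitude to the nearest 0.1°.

≈ lat 68.0°N, lon 14.1°W

The haversine formula gives a central angle δ ≈ 2.798 rad (160.3°) between the endpoints.
Interpolate at f = 1/8 with slerp weights a = sin((1−f)δ)/sin δ ≈ 1.896, b = sin(fδ)/sin δ ≈ 1.016.
p = a·p₁ + b·p₂ ≈ (0.363, -0.091, 0.927); φ = arcsin(p_z) ≈ 68.03°, λ = atan2(p_y, p_x) ≈ -14.05°.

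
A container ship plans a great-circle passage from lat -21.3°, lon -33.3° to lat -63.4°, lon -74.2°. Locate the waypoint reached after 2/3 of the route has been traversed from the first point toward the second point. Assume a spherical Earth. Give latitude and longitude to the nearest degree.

≈ lat -51°, lon -53°

Write both endpoints as unit vectors p₁, p₂ with components (cos φ cos λ, cos φ sin λ, sin φ).
The central angle between the endpoints is δ = arccos(p₁·p₂) ≈ 0.876 rad (50.2°).
Interpolate at f = 2/3 with slerp weights a = sin((1−f)δ)/sin δ ≈ 0.375, b = sin(fδ)/sin δ ≈ 0.718.
p = a·p₁ + b·p₂ ≈ (0.379, -0.501, -0.778); φ = arcsin(p_z) ≈ -51.07°, λ = atan2(p_y, p_x) ≈ -52.87°.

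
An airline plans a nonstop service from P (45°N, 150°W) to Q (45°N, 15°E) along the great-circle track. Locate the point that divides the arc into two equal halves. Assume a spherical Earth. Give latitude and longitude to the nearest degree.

Convert each endpoint to a unit vector on the sphere (x = cos φ cos λ, y = cos φ sin λ, z = sin φ).
The central angle between the endpoints is δ = arccos(p₁·p₂) ≈ 1.554 rad (89.0°).
Interpolate at f = 1/2 with slerp weights a = sin((1−f)δ)/sin δ ≈ 0.701, b = sin(fδ)/sin δ ≈ 0.701.
p = a·p₁ + b·p₂ ≈ (0.050, -0.120, 0.992); φ = arcsin(p_z) ≈ 82.56°, λ = atan2(p_y, p_x) ≈ -67.50°.

≈ (83°N, 67°W)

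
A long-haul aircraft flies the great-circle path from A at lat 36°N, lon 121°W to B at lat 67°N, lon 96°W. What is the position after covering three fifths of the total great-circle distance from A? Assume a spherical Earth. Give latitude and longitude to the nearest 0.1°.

≈ lat 55.2°N, lon 110.6°W

Write both endpoints as unit vectors p₁, p₂ with components (cos φ cos λ, cos φ sin λ, sin φ).
The central angle between the endpoints is δ = arccos(p₁·p₂) ≈ 0.596 rad (34.2°).
Interpolate at f = 3/5 with slerp weights a = sin((1−f)δ)/sin δ ≈ 0.421, b = sin(fδ)/sin δ ≈ 0.624.
p = a·p₁ + b·p₂ ≈ (-0.201, -0.534, 0.821); φ = arcsin(p_z) ≈ 55.21°, λ = atan2(p_y, p_x) ≈ -110.60°.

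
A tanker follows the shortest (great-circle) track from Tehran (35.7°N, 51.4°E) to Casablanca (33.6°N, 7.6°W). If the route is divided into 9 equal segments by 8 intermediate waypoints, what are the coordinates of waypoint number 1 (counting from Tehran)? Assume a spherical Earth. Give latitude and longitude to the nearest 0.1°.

≈ 37.0°N, 45.0°E

Convert each endpoint to a unit vector on the sphere (x = cos φ cos λ, y = cos φ sin λ, z = sin φ).
The central angle between the endpoints is δ = arccos(p₁·p₂) ≈ 0.835 rad (47.8°).
Interpolate at f = 1/9 with slerp weights a = sin((1−f)δ)/sin δ ≈ 0.912, b = sin(fδ)/sin δ ≈ 0.125.
p = a·p₁ + b·p₂ ≈ (0.565, 0.565, 0.601); φ = arcsin(p_z) ≈ 36.96°, λ = atan2(p_y, p_x) ≈ 44.99°.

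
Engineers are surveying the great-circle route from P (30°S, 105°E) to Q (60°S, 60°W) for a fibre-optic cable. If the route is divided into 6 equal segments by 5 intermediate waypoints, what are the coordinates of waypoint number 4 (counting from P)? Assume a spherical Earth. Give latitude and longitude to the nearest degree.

≈ (84°S, 22°E)

From cos δ = sin φ₁ sin φ₂ + cos φ₁ cos φ₂ cos Δλ, the central angle is δ ≈ 1.556 rad (89.2°).
Interpolate at f = 4/6 with slerp weights a = sin((1−f)δ)/sin δ ≈ 0.496, b = sin(fδ)/sin δ ≈ 0.861.
p = a·p₁ + b·p₂ ≈ (0.104, 0.042, -0.994); φ = arcsin(p_z) ≈ -83.55°, λ = atan2(p_y, p_x) ≈ 21.89°.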